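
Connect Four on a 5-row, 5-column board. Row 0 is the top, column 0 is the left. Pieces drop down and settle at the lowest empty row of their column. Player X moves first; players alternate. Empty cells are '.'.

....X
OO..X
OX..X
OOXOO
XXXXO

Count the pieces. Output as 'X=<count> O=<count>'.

X=9 O=8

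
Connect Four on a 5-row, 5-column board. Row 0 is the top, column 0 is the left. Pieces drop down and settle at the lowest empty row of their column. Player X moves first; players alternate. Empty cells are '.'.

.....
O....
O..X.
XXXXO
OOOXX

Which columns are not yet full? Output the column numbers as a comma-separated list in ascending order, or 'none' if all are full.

Answer: 0,1,2,3,4

Derivation:
col 0: top cell = '.' → open
col 1: top cell = '.' → open
col 2: top cell = '.' → open
col 3: top cell = '.' → open
col 4: top cell = '.' → open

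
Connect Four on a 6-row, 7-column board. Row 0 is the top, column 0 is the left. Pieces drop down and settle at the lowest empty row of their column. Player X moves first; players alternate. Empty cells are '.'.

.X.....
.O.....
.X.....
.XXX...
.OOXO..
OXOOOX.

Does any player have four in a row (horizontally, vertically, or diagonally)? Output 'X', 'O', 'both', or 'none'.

none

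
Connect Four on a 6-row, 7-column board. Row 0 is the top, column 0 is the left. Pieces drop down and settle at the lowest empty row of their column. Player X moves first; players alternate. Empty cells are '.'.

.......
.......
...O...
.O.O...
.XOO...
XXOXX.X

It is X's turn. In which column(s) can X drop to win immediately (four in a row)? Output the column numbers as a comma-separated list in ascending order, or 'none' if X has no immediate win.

col 0: drop X → no win
col 1: drop X → no win
col 2: drop X → no win
col 3: drop X → no win
col 4: drop X → no win
col 5: drop X → WIN!
col 6: drop X → no win

Answer: 5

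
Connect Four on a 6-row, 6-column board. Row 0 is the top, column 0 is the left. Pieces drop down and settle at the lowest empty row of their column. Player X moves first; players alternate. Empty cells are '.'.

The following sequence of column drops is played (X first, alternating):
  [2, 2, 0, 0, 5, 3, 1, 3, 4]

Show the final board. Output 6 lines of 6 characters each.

Answer: ......
......
......
......
O.OO..
XXXOXX

Derivation:
Move 1: X drops in col 2, lands at row 5
Move 2: O drops in col 2, lands at row 4
Move 3: X drops in col 0, lands at row 5
Move 4: O drops in col 0, lands at row 4
Move 5: X drops in col 5, lands at row 5
Move 6: O drops in col 3, lands at row 5
Move 7: X drops in col 1, lands at row 5
Move 8: O drops in col 3, lands at row 4
Move 9: X drops in col 4, lands at row 5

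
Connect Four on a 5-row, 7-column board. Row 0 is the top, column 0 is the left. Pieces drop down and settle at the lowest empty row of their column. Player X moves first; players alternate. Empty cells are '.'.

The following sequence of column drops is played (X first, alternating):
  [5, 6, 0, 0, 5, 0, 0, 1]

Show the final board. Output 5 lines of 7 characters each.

Move 1: X drops in col 5, lands at row 4
Move 2: O drops in col 6, lands at row 4
Move 3: X drops in col 0, lands at row 4
Move 4: O drops in col 0, lands at row 3
Move 5: X drops in col 5, lands at row 3
Move 6: O drops in col 0, lands at row 2
Move 7: X drops in col 0, lands at row 1
Move 8: O drops in col 1, lands at row 4

Answer: .......
X......
O......
O....X.
XO...XO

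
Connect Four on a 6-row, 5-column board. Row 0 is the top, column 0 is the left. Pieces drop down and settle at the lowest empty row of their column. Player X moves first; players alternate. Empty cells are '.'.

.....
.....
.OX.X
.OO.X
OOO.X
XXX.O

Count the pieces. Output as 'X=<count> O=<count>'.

X=7 O=7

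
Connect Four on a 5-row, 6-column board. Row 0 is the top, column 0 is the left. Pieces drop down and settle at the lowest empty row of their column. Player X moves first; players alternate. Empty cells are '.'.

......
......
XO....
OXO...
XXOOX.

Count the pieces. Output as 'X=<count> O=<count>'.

X=5 O=5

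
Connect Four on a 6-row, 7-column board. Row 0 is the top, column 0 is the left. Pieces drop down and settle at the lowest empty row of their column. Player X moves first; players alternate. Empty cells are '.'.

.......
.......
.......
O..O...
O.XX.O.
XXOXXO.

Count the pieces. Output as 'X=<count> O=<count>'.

X=6 O=6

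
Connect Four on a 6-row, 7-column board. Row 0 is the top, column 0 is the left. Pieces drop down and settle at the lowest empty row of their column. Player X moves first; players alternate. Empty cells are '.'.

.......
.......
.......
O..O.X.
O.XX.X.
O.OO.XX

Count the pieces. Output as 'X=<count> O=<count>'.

X=6 O=6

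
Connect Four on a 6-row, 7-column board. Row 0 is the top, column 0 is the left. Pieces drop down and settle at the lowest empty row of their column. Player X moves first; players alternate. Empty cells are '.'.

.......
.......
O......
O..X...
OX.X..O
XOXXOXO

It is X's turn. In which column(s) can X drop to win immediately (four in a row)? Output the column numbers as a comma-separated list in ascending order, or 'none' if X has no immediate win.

col 0: drop X → no win
col 1: drop X → no win
col 2: drop X → no win
col 3: drop X → WIN!
col 4: drop X → no win
col 5: drop X → no win
col 6: drop X → no win

Answer: 3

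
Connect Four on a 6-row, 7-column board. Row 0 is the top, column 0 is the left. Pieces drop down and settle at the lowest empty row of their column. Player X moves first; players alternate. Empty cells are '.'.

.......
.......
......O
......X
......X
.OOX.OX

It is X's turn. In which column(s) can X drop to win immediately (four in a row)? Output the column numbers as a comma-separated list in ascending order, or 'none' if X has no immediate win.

Answer: none

Derivation:
col 0: drop X → no win
col 1: drop X → no win
col 2: drop X → no win
col 3: drop X → no win
col 4: drop X → no win
col 5: drop X → no win
col 6: drop X → no win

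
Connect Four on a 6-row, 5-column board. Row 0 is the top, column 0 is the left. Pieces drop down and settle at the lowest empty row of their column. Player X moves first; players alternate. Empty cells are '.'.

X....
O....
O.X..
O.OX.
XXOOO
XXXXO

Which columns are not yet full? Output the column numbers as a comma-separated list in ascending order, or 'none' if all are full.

Answer: 1,2,3,4

Derivation:
col 0: top cell = 'X' → FULL
col 1: top cell = '.' → open
col 2: top cell = '.' → open
col 3: top cell = '.' → open
col 4: top cell = '.' → open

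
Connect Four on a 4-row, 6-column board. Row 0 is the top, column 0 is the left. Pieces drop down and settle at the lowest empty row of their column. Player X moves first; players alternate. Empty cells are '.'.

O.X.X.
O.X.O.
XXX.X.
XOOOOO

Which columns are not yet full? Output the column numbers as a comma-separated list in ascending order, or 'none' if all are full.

Answer: 1,3,5

Derivation:
col 0: top cell = 'O' → FULL
col 1: top cell = '.' → open
col 2: top cell = 'X' → FULL
col 3: top cell = '.' → open
col 4: top cell = 'X' → FULL
col 5: top cell = '.' → open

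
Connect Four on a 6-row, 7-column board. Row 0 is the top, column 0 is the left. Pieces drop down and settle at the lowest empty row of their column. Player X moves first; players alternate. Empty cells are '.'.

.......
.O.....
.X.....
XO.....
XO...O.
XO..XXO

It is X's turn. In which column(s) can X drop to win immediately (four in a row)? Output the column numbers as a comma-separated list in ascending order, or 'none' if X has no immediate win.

col 0: drop X → WIN!
col 1: drop X → no win
col 2: drop X → no win
col 3: drop X → no win
col 4: drop X → no win
col 5: drop X → no win
col 6: drop X → no win

Answer: 0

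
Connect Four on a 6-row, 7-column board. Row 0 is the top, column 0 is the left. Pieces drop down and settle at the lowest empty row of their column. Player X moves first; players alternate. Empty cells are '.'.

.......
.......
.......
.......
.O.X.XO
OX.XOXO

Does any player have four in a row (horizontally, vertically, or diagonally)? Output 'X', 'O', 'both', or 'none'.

none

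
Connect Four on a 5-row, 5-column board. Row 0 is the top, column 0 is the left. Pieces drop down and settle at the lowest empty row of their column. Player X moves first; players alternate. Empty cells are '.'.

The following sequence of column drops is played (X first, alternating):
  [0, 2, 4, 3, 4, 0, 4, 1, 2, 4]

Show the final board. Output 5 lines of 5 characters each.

Move 1: X drops in col 0, lands at row 4
Move 2: O drops in col 2, lands at row 4
Move 3: X drops in col 4, lands at row 4
Move 4: O drops in col 3, lands at row 4
Move 5: X drops in col 4, lands at row 3
Move 6: O drops in col 0, lands at row 3
Move 7: X drops in col 4, lands at row 2
Move 8: O drops in col 1, lands at row 4
Move 9: X drops in col 2, lands at row 3
Move 10: O drops in col 4, lands at row 1

Answer: .....
....O
....X
O.X.X
XOOOX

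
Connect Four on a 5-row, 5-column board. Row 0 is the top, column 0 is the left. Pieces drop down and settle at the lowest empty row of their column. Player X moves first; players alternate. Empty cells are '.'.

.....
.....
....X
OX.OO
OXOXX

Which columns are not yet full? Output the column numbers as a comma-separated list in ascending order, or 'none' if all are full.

col 0: top cell = '.' → open
col 1: top cell = '.' → open
col 2: top cell = '.' → open
col 3: top cell = '.' → open
col 4: top cell = '.' → open

Answer: 0,1,2,3,4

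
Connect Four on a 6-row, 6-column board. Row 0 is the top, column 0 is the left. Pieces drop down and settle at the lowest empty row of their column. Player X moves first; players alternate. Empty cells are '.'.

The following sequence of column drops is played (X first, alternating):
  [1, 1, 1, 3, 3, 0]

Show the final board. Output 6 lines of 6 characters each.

Answer: ......
......
......
.X....
.O.X..
OX.O..

Derivation:
Move 1: X drops in col 1, lands at row 5
Move 2: O drops in col 1, lands at row 4
Move 3: X drops in col 1, lands at row 3
Move 4: O drops in col 3, lands at row 5
Move 5: X drops in col 3, lands at row 4
Move 6: O drops in col 0, lands at row 5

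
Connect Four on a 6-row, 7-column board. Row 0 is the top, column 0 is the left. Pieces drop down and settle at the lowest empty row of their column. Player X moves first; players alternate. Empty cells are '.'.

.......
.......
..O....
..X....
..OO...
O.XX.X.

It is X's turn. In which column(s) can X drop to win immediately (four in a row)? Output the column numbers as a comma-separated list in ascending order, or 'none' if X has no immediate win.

Answer: 4

Derivation:
col 0: drop X → no win
col 1: drop X → no win
col 2: drop X → no win
col 3: drop X → no win
col 4: drop X → WIN!
col 5: drop X → no win
col 6: drop X → no win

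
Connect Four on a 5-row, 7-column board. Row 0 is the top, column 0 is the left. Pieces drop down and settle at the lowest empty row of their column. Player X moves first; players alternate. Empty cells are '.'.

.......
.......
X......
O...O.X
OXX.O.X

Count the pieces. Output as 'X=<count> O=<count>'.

X=5 O=4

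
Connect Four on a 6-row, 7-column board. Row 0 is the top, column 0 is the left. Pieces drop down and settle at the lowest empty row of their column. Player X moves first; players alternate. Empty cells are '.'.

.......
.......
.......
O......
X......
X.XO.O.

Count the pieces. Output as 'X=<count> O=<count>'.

X=3 O=3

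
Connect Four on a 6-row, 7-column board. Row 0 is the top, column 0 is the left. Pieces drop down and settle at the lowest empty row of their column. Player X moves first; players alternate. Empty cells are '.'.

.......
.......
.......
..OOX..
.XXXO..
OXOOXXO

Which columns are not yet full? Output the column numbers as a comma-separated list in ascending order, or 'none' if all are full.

Answer: 0,1,2,3,4,5,6

Derivation:
col 0: top cell = '.' → open
col 1: top cell = '.' → open
col 2: top cell = '.' → open
col 3: top cell = '.' → open
col 4: top cell = '.' → open
col 5: top cell = '.' → open
col 6: top cell = '.' → open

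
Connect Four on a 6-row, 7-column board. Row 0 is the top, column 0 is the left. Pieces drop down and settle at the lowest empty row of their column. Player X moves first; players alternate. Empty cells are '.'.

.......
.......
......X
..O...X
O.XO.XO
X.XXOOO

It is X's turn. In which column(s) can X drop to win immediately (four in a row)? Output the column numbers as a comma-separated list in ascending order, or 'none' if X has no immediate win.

col 0: drop X → no win
col 1: drop X → WIN!
col 2: drop X → no win
col 3: drop X → no win
col 4: drop X → no win
col 5: drop X → no win
col 6: drop X → no win

Answer: 1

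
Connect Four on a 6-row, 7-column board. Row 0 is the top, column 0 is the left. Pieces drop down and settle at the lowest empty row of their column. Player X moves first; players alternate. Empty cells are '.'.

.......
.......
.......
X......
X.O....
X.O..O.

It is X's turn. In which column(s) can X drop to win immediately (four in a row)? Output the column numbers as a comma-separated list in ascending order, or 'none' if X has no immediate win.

Answer: 0

Derivation:
col 0: drop X → WIN!
col 1: drop X → no win
col 2: drop X → no win
col 3: drop X → no win
col 4: drop X → no win
col 5: drop X → no win
col 6: drop X → no win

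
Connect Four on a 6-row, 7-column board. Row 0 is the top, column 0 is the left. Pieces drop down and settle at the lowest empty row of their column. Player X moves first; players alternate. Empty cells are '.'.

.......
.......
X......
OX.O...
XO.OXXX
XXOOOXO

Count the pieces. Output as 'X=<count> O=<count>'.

X=9 O=8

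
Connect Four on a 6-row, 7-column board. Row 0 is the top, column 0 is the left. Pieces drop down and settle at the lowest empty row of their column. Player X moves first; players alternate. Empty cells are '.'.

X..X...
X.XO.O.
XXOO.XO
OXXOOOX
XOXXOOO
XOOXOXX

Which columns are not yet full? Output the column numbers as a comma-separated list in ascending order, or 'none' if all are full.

col 0: top cell = 'X' → FULL
col 1: top cell = '.' → open
col 2: top cell = '.' → open
col 3: top cell = 'X' → FULL
col 4: top cell = '.' → open
col 5: top cell = '.' → open
col 6: top cell = '.' → open

Answer: 1,2,4,5,6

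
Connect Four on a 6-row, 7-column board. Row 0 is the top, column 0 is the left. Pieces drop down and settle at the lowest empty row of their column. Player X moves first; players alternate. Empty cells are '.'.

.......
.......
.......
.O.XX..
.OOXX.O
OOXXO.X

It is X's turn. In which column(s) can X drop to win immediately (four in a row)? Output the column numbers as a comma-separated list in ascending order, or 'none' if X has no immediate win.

col 0: drop X → no win
col 1: drop X → no win
col 2: drop X → no win
col 3: drop X → WIN!
col 4: drop X → no win
col 5: drop X → no win
col 6: drop X → no win

Answer: 3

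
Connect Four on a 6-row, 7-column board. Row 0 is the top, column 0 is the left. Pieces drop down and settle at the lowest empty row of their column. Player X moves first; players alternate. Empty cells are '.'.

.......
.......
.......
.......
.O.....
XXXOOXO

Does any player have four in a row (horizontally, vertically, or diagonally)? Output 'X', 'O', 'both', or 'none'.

none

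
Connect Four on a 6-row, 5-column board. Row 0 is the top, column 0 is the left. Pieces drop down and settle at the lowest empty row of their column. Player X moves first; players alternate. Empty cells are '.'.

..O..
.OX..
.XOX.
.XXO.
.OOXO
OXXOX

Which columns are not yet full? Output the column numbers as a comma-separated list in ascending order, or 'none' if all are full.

col 0: top cell = '.' → open
col 1: top cell = '.' → open
col 2: top cell = 'O' → FULL
col 3: top cell = '.' → open
col 4: top cell = '.' → open

Answer: 0,1,3,4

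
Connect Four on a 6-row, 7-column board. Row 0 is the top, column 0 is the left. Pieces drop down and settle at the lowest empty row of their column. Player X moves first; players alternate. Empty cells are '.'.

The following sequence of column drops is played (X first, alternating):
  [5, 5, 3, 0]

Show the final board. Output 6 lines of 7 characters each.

Answer: .......
.......
.......
.......
.....O.
O..X.X.

Derivation:
Move 1: X drops in col 5, lands at row 5
Move 2: O drops in col 5, lands at row 4
Move 3: X drops in col 3, lands at row 5
Move 4: O drops in col 0, lands at row 5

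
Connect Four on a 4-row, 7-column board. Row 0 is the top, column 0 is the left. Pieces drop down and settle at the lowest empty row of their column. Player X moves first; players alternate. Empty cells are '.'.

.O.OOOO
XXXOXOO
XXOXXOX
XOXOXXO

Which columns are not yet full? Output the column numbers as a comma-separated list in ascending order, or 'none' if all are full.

col 0: top cell = '.' → open
col 1: top cell = 'O' → FULL
col 2: top cell = '.' → open
col 3: top cell = 'O' → FULL
col 4: top cell = 'O' → FULL
col 5: top cell = 'O' → FULL
col 6: top cell = 'O' → FULL

Answer: 0,2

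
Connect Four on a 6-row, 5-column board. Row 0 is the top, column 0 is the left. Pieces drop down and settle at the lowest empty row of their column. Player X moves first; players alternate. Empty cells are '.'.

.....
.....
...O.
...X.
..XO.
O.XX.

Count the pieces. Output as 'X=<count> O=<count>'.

X=4 O=3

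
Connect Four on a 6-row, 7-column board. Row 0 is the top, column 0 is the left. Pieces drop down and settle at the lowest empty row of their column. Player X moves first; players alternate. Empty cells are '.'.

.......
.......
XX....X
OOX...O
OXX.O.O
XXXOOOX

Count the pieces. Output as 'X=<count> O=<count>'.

X=10 O=9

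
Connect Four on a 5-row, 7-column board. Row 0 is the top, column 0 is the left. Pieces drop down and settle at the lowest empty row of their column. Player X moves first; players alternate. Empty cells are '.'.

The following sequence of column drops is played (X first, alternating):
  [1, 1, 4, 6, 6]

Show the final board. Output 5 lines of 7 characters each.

Answer: .......
.......
.......
.O....X
.X..X.O

Derivation:
Move 1: X drops in col 1, lands at row 4
Move 2: O drops in col 1, lands at row 3
Move 3: X drops in col 4, lands at row 4
Move 4: O drops in col 6, lands at row 4
Move 5: X drops in col 6, lands at row 3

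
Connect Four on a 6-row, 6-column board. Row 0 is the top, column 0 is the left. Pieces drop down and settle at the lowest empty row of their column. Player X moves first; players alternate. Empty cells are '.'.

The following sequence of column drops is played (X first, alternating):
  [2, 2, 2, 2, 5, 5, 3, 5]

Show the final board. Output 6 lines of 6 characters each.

Answer: ......
......
..O...
..X..O
..O..O
..XX.X

Derivation:
Move 1: X drops in col 2, lands at row 5
Move 2: O drops in col 2, lands at row 4
Move 3: X drops in col 2, lands at row 3
Move 4: O drops in col 2, lands at row 2
Move 5: X drops in col 5, lands at row 5
Move 6: O drops in col 5, lands at row 4
Move 7: X drops in col 3, lands at row 5
Move 8: O drops in col 5, lands at row 3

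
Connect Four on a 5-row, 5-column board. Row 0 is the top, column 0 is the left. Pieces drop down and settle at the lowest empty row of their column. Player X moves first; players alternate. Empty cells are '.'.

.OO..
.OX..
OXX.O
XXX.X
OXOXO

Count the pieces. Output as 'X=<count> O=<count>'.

X=9 O=8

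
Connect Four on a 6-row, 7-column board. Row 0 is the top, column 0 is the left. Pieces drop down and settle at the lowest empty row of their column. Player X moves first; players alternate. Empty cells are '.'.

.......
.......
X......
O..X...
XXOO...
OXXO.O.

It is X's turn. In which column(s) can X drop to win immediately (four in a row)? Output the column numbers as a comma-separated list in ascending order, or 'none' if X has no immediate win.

Answer: none

Derivation:
col 0: drop X → no win
col 1: drop X → no win
col 2: drop X → no win
col 3: drop X → no win
col 4: drop X → no win
col 5: drop X → no win
col 6: drop X → no win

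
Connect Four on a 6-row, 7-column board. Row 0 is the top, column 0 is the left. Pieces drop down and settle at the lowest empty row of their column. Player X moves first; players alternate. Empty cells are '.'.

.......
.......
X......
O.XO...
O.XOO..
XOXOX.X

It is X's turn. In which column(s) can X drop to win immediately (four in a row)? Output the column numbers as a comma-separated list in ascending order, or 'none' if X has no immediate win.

Answer: 2

Derivation:
col 0: drop X → no win
col 1: drop X → no win
col 2: drop X → WIN!
col 3: drop X → no win
col 4: drop X → no win
col 5: drop X → no win
col 6: drop X → no win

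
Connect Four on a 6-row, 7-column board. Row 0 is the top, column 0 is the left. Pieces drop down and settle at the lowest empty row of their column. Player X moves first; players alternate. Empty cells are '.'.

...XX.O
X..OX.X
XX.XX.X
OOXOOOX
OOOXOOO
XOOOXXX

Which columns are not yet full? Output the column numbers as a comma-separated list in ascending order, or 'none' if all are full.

col 0: top cell = '.' → open
col 1: top cell = '.' → open
col 2: top cell = '.' → open
col 3: top cell = 'X' → FULL
col 4: top cell = 'X' → FULL
col 5: top cell = '.' → open
col 6: top cell = 'O' → FULL

Answer: 0,1,2,5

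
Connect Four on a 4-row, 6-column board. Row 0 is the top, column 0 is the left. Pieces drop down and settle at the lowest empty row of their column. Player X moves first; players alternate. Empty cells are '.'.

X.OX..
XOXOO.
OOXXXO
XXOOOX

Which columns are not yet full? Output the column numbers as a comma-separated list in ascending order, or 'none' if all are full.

col 0: top cell = 'X' → FULL
col 1: top cell = '.' → open
col 2: top cell = 'O' → FULL
col 3: top cell = 'X' → FULL
col 4: top cell = '.' → open
col 5: top cell = '.' → open

Answer: 1,4,5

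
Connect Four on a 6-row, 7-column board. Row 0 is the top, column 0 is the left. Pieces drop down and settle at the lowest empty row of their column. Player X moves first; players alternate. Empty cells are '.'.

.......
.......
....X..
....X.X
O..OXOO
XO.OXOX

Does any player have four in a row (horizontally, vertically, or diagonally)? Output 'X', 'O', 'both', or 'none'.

X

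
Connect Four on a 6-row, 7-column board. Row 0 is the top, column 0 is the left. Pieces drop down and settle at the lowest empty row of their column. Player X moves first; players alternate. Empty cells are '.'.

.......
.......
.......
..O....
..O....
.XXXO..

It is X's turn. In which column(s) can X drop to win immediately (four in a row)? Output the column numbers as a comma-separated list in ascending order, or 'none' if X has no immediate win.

col 0: drop X → WIN!
col 1: drop X → no win
col 2: drop X → no win
col 3: drop X → no win
col 4: drop X → no win
col 5: drop X → no win
col 6: drop X → no win

Answer: 0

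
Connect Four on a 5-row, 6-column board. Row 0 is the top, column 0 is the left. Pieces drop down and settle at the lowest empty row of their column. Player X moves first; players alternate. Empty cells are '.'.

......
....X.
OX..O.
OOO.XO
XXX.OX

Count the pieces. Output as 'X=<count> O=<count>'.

X=7 O=7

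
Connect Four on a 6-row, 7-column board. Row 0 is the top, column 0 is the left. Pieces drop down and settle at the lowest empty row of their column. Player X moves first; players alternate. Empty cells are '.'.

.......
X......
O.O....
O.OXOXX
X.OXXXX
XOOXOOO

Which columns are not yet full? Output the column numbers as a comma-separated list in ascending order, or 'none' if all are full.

col 0: top cell = '.' → open
col 1: top cell = '.' → open
col 2: top cell = '.' → open
col 3: top cell = '.' → open
col 4: top cell = '.' → open
col 5: top cell = '.' → open
col 6: top cell = '.' → open

Answer: 0,1,2,3,4,5,6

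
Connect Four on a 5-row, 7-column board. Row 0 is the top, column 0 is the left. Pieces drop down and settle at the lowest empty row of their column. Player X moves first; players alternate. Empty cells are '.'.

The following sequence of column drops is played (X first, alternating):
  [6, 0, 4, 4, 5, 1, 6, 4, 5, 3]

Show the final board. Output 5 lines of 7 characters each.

Answer: .......
.......
....O..
....OXX
OO.OXXX

Derivation:
Move 1: X drops in col 6, lands at row 4
Move 2: O drops in col 0, lands at row 4
Move 3: X drops in col 4, lands at row 4
Move 4: O drops in col 4, lands at row 3
Move 5: X drops in col 5, lands at row 4
Move 6: O drops in col 1, lands at row 4
Move 7: X drops in col 6, lands at row 3
Move 8: O drops in col 4, lands at row 2
Move 9: X drops in col 5, lands at row 3
Move 10: O drops in col 3, lands at row 4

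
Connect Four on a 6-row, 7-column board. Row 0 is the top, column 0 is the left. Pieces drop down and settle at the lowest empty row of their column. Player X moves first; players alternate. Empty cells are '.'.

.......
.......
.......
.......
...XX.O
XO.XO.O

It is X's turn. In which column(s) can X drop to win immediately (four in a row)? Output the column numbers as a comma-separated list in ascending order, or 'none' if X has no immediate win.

col 0: drop X → no win
col 1: drop X → no win
col 2: drop X → no win
col 3: drop X → no win
col 4: drop X → no win
col 5: drop X → no win
col 6: drop X → no win

Answer: none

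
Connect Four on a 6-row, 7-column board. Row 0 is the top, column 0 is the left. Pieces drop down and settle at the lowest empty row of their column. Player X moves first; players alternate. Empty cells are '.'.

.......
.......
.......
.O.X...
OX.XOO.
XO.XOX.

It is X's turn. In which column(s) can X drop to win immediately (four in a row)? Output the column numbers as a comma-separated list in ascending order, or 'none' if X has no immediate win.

Answer: 3

Derivation:
col 0: drop X → no win
col 1: drop X → no win
col 2: drop X → no win
col 3: drop X → WIN!
col 4: drop X → no win
col 5: drop X → no win
col 6: drop X → no win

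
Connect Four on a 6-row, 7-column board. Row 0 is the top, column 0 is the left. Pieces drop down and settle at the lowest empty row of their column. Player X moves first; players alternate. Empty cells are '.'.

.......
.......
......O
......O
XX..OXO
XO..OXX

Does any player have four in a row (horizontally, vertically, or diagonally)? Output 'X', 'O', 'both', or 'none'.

none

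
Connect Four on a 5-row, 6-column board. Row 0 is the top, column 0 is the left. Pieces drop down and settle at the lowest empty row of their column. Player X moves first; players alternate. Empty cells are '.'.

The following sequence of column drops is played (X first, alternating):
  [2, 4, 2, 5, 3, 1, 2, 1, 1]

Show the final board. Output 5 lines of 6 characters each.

Move 1: X drops in col 2, lands at row 4
Move 2: O drops in col 4, lands at row 4
Move 3: X drops in col 2, lands at row 3
Move 4: O drops in col 5, lands at row 4
Move 5: X drops in col 3, lands at row 4
Move 6: O drops in col 1, lands at row 4
Move 7: X drops in col 2, lands at row 2
Move 8: O drops in col 1, lands at row 3
Move 9: X drops in col 1, lands at row 2

Answer: ......
......
.XX...
.OX...
.OXXOO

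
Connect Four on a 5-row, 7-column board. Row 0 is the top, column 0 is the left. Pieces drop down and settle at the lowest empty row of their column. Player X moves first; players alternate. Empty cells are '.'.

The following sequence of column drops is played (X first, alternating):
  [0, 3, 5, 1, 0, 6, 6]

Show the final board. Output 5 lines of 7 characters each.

Move 1: X drops in col 0, lands at row 4
Move 2: O drops in col 3, lands at row 4
Move 3: X drops in col 5, lands at row 4
Move 4: O drops in col 1, lands at row 4
Move 5: X drops in col 0, lands at row 3
Move 6: O drops in col 6, lands at row 4
Move 7: X drops in col 6, lands at row 3

Answer: .......
.......
.......
X.....X
XO.O.XO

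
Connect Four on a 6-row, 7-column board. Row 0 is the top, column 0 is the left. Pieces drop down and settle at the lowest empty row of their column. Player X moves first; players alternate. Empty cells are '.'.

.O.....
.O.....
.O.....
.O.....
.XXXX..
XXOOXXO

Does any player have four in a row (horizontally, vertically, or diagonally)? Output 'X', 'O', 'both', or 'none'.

both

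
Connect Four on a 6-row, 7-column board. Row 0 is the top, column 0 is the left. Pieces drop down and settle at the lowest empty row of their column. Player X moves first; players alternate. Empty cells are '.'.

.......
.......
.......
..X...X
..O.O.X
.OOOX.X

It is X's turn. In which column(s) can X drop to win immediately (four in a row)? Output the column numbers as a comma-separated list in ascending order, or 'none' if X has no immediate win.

col 0: drop X → no win
col 1: drop X → no win
col 2: drop X → no win
col 3: drop X → no win
col 4: drop X → no win
col 5: drop X → no win
col 6: drop X → WIN!

Answer: 6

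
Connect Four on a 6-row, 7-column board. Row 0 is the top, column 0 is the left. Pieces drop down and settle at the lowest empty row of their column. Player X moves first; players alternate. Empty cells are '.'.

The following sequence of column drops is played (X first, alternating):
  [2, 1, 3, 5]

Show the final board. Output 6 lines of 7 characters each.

Answer: .......
.......
.......
.......
.......
.OXX.O.

Derivation:
Move 1: X drops in col 2, lands at row 5
Move 2: O drops in col 1, lands at row 5
Move 3: X drops in col 3, lands at row 5
Move 4: O drops in col 5, lands at row 5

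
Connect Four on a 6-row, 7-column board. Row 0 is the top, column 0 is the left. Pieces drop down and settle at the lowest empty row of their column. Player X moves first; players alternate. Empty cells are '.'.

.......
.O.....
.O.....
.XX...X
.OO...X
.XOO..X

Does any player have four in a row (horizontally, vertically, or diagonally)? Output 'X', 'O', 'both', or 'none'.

none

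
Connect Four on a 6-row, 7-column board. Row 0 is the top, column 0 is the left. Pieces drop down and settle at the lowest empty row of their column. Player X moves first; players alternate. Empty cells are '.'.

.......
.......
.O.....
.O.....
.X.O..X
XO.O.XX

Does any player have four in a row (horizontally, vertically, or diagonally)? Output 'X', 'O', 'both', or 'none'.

none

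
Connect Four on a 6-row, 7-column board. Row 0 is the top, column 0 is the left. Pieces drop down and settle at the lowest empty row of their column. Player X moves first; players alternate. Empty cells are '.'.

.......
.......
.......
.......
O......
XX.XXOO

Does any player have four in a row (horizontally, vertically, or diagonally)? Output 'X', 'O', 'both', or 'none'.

none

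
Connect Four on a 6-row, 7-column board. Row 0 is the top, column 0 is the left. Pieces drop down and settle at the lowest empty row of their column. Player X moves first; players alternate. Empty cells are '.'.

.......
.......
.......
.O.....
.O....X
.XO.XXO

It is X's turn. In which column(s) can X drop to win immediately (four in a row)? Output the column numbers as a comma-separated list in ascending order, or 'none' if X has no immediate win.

Answer: none

Derivation:
col 0: drop X → no win
col 1: drop X → no win
col 2: drop X → no win
col 3: drop X → no win
col 4: drop X → no win
col 5: drop X → no win
col 6: drop X → no win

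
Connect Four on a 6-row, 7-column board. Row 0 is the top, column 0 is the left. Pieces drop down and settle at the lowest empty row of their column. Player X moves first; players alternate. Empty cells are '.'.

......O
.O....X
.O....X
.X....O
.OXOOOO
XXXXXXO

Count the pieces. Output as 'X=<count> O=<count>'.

X=10 O=10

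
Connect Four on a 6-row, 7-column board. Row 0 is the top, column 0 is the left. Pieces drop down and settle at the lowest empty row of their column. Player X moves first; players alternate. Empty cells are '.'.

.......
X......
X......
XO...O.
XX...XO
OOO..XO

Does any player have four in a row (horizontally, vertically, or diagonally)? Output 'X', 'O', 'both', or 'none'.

X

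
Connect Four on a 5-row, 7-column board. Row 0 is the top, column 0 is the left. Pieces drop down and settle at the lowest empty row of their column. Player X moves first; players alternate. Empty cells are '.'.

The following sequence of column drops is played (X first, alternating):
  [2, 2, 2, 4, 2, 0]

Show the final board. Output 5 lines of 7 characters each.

Move 1: X drops in col 2, lands at row 4
Move 2: O drops in col 2, lands at row 3
Move 3: X drops in col 2, lands at row 2
Move 4: O drops in col 4, lands at row 4
Move 5: X drops in col 2, lands at row 1
Move 6: O drops in col 0, lands at row 4

Answer: .......
..X....
..X....
..O....
O.X.O..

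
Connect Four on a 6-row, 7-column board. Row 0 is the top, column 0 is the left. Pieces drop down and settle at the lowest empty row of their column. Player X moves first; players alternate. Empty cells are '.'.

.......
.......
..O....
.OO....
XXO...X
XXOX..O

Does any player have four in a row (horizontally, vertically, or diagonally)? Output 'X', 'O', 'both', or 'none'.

O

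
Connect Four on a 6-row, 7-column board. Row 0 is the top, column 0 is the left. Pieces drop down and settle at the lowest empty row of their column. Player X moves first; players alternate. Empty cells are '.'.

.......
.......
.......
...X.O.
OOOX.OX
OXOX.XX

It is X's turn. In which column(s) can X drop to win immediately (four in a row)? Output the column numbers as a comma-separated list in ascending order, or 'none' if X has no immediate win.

col 0: drop X → no win
col 1: drop X → no win
col 2: drop X → no win
col 3: drop X → WIN!
col 4: drop X → WIN!
col 5: drop X → no win
col 6: drop X → no win

Answer: 3,4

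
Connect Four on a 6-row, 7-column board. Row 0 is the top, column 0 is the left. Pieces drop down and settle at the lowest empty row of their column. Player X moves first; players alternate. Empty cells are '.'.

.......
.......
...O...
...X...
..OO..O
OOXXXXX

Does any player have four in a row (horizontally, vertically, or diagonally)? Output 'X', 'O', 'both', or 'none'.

X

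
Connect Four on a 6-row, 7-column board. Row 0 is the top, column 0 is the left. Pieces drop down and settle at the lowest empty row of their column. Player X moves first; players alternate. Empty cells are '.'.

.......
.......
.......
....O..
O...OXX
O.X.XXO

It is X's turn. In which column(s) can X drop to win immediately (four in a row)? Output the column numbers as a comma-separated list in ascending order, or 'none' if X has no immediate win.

col 0: drop X → no win
col 1: drop X → no win
col 2: drop X → no win
col 3: drop X → WIN!
col 4: drop X → no win
col 5: drop X → no win
col 6: drop X → no win

Answer: 3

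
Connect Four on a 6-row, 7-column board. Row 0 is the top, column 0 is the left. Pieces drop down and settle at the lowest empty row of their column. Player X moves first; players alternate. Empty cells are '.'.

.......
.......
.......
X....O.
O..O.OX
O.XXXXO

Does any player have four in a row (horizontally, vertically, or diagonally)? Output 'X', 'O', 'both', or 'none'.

X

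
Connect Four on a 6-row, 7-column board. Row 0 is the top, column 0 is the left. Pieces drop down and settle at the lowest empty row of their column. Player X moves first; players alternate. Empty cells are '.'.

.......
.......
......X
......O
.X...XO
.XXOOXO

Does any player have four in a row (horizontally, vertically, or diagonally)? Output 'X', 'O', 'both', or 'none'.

none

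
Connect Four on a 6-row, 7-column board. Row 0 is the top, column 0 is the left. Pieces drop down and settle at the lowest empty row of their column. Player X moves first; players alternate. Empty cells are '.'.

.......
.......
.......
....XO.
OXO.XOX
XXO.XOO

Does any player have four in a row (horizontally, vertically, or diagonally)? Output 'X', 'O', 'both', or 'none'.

none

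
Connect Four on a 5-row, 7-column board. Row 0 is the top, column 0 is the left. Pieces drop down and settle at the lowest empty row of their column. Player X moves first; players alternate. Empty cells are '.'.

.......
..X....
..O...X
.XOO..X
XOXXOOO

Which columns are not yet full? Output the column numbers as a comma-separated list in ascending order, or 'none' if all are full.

Answer: 0,1,2,3,4,5,6

Derivation:
col 0: top cell = '.' → open
col 1: top cell = '.' → open
col 2: top cell = '.' → open
col 3: top cell = '.' → open
col 4: top cell = '.' → open
col 5: top cell = '.' → open
col 6: top cell = '.' → open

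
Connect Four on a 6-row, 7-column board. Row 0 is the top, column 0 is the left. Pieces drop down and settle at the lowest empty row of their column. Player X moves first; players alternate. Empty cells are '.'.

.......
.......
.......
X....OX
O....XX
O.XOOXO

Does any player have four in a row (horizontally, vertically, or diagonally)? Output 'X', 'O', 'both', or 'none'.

none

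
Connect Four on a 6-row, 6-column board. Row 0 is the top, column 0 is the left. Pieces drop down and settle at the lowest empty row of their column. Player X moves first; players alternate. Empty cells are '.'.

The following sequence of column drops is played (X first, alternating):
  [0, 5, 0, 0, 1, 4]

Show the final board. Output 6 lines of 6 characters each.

Move 1: X drops in col 0, lands at row 5
Move 2: O drops in col 5, lands at row 5
Move 3: X drops in col 0, lands at row 4
Move 4: O drops in col 0, lands at row 3
Move 5: X drops in col 1, lands at row 5
Move 6: O drops in col 4, lands at row 5

Answer: ......
......
......
O.....
X.....
XX..OO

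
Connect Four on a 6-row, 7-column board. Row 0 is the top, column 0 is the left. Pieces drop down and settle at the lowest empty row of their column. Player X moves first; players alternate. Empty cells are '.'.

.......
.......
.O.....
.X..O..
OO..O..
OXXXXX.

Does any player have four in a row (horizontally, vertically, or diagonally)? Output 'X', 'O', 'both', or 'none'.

X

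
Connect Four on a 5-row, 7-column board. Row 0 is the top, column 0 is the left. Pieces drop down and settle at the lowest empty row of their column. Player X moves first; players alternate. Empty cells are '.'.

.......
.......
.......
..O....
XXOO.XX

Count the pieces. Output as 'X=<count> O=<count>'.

X=4 O=3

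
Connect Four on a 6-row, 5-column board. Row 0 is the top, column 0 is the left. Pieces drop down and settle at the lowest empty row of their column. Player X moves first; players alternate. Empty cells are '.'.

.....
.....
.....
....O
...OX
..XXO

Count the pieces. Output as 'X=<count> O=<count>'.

X=3 O=3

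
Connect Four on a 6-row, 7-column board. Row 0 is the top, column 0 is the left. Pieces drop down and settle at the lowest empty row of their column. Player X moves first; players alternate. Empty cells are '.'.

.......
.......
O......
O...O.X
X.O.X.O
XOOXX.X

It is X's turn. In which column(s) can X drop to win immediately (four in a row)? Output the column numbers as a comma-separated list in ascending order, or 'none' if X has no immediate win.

col 0: drop X → no win
col 1: drop X → no win
col 2: drop X → no win
col 3: drop X → no win
col 4: drop X → no win
col 5: drop X → WIN!
col 6: drop X → no win

Answer: 5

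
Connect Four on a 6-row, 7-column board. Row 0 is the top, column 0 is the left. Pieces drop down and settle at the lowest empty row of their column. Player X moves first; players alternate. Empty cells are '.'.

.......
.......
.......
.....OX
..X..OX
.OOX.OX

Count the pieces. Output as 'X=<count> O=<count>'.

X=5 O=5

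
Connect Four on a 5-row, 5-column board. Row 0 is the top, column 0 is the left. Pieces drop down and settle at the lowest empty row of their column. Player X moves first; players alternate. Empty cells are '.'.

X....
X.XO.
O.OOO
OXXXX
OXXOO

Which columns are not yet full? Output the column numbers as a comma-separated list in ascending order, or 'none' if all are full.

Answer: 1,2,3,4

Derivation:
col 0: top cell = 'X' → FULL
col 1: top cell = '.' → open
col 2: top cell = '.' → open
col 3: top cell = '.' → open
col 4: top cell = '.' → open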